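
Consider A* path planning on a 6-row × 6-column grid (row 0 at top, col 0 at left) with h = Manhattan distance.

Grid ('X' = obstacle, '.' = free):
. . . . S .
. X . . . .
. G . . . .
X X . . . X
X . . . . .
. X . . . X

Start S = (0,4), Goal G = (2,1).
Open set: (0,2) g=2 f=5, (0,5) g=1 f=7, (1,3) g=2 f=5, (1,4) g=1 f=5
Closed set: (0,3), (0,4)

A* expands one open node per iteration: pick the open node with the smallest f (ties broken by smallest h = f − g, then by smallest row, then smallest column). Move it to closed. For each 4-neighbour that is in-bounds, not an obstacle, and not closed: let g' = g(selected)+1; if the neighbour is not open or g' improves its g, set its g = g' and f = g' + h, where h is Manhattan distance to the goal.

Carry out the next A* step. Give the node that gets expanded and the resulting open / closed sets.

step 1: expand (0,2) (f=5, h=3) → closed; open now [(0,1) g=3 f=5, (0,5) g=1 f=7, (1,2) g=3 f=5, (1,3) g=2 f=5, (1,4) g=1 f=5]

expanded=(0,2); open=[(0,1) g=3 f=5, (0,5) g=1 f=7, (1,2) g=3 f=5, (1,3) g=2 f=5, (1,4) g=1 f=5]; closed=[(0,2), (0,3), (0,4)]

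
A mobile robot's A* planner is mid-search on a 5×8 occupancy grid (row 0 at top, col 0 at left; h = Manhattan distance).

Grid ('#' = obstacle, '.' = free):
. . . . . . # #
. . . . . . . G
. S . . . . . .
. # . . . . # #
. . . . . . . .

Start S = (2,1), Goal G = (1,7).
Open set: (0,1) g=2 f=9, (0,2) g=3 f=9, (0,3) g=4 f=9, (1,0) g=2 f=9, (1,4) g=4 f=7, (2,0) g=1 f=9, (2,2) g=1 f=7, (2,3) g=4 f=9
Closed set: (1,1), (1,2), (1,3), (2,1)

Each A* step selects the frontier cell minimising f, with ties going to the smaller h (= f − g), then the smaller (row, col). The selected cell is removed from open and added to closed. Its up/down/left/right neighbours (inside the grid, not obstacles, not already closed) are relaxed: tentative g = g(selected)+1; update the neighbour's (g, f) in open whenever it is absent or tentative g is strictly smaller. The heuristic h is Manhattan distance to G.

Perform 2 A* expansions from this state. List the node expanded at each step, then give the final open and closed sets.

step 1: expand (1,4) (f=7, h=3) → closed; open now [(0,1) g=2 f=9, (0,2) g=3 f=9, (0,3) g=4 f=9, (0,4) g=5 f=9, (1,0) g=2 f=9, (1,5) g=5 f=7, (2,0) g=1 f=9, (2,2) g=1 f=7, (2,3) g=4 f=9, (2,4) g=5 f=9]
step 2: expand (1,5) (f=7, h=2) → closed; open now [(0,1) g=2 f=9, (0,2) g=3 f=9, (0,3) g=4 f=9, (0,4) g=5 f=9, (0,5) g=6 f=9, (1,0) g=2 f=9, (1,6) g=6 f=7, (2,0) g=1 f=9, (2,2) g=1 f=7, (2,3) g=4 f=9, (2,4) g=5 f=9, (2,5) g=6 f=9]

order=[(1,4) → (1,5)]; open=[(0,1) g=2 f=9, (0,2) g=3 f=9, (0,3) g=4 f=9, (0,4) g=5 f=9, (0,5) g=6 f=9, (1,0) g=2 f=9, (1,6) g=6 f=7, (2,0) g=1 f=9, (2,2) g=1 f=7, (2,3) g=4 f=9, (2,4) g=5 f=9, (2,5) g=6 f=9]; closed=[(1,1), (1,2), (1,3), (1,4), (1,5), (2,1)]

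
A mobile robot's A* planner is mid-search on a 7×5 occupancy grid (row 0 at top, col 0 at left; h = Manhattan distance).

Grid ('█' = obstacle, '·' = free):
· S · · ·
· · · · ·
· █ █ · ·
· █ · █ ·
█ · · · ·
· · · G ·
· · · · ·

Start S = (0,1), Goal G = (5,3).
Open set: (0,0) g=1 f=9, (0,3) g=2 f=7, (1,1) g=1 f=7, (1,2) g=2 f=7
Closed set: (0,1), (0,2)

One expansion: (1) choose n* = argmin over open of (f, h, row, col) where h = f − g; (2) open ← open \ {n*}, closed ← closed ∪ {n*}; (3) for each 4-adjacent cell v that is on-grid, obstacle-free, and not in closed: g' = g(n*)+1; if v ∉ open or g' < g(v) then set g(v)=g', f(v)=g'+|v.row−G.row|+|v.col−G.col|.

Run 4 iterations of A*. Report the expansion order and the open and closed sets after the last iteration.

step 1: expand (0,3) (f=7, h=5) → closed; open now [(0,0) g=1 f=9, (0,4) g=3 f=9, (1,1) g=1 f=7, (1,2) g=2 f=7, (1,3) g=3 f=7]
step 2: expand (1,3) (f=7, h=4) → closed; open now [(0,0) g=1 f=9, (0,4) g=3 f=9, (1,1) g=1 f=7, (1,2) g=2 f=7, (1,4) g=4 f=9, (2,3) g=4 f=7]
step 3: expand (2,3) (f=7, h=3) → closed; open now [(0,0) g=1 f=9, (0,4) g=3 f=9, (1,1) g=1 f=7, (1,2) g=2 f=7, (1,4) g=4 f=9, (2,4) g=5 f=9]
step 4: expand (1,2) (f=7, h=5) → closed; open now [(0,0) g=1 f=9, (0,4) g=3 f=9, (1,1) g=1 f=7, (1,4) g=4 f=9, (2,4) g=5 f=9]

order=[(0,3) → (1,3) → (2,3) → (1,2)]; open=[(0,0) g=1 f=9, (0,4) g=3 f=9, (1,1) g=1 f=7, (1,4) g=4 f=9, (2,4) g=5 f=9]; closed=[(0,1), (0,2), (0,3), (1,2), (1,3), (2,3)]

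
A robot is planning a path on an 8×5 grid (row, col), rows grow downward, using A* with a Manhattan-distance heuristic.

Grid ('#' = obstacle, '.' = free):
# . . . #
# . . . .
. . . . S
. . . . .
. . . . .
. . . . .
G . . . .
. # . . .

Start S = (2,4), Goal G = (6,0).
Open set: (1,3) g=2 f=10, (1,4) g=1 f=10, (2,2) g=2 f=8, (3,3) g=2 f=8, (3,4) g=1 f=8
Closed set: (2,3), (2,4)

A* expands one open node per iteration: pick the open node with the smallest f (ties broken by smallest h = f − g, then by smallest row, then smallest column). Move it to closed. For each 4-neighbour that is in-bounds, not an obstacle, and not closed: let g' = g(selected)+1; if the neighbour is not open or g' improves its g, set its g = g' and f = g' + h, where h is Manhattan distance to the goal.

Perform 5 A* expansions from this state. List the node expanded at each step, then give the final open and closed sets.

step 1: expand (2,2) (f=8, h=6) → closed; open now [(1,2) g=3 f=10, (1,3) g=2 f=10, (1,4) g=1 f=10, (2,1) g=3 f=8, (3,2) g=3 f=8, (3,3) g=2 f=8, (3,4) g=1 f=8]
step 2: expand (2,1) (f=8, h=5) → closed; open now [(1,1) g=4 f=10, (1,2) g=3 f=10, (1,3) g=2 f=10, (1,4) g=1 f=10, (2,0) g=4 f=8, (3,1) g=4 f=8, (3,2) g=3 f=8, (3,3) g=2 f=8, (3,4) g=1 f=8]
step 3: expand (2,0) (f=8, h=4) → closed; open now [(1,1) g=4 f=10, (1,2) g=3 f=10, (1,3) g=2 f=10, (1,4) g=1 f=10, (3,0) g=5 f=8, (3,1) g=4 f=8, (3,2) g=3 f=8, (3,3) g=2 f=8, (3,4) g=1 f=8]
step 4: expand (3,0) (f=8, h=3) → closed; open now [(1,1) g=4 f=10, (1,2) g=3 f=10, (1,3) g=2 f=10, (1,4) g=1 f=10, (3,1) g=4 f=8, (3,2) g=3 f=8, (3,3) g=2 f=8, (3,4) g=1 f=8, (4,0) g=6 f=8]
step 5: expand (4,0) (f=8, h=2) → closed; open now [(1,1) g=4 f=10, (1,2) g=3 f=10, (1,3) g=2 f=10, (1,4) g=1 f=10, (3,1) g=4 f=8, (3,2) g=3 f=8, (3,3) g=2 f=8, (3,4) g=1 f=8, (4,1) g=7 f=10, (5,0) g=7 f=8]

order=[(2,2) → (2,1) → (2,0) → (3,0) → (4,0)]; open=[(1,1) g=4 f=10, (1,2) g=3 f=10, (1,3) g=2 f=10, (1,4) g=1 f=10, (3,1) g=4 f=8, (3,2) g=3 f=8, (3,3) g=2 f=8, (3,4) g=1 f=8, (4,1) g=7 f=10, (5,0) g=7 f=8]; closed=[(2,0), (2,1), (2,2), (2,3), (2,4), (3,0), (4,0)]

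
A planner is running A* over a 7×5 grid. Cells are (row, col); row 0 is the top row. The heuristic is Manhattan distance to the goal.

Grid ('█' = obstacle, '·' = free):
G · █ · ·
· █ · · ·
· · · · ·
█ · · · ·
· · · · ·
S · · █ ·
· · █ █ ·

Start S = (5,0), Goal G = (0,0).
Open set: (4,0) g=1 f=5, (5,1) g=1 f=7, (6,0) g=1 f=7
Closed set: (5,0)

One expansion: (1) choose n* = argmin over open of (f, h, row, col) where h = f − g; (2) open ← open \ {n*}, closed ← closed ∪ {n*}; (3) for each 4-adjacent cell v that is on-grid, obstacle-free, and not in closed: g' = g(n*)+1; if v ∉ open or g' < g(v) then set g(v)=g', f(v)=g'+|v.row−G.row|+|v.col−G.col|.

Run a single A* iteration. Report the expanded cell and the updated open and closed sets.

expanded=(4,0); open=[(4,1) g=2 f=7, (5,1) g=1 f=7, (6,0) g=1 f=7]; closed=[(4,0), (5,0)]

step 1: expand (4,0) (f=5, h=4) → closed; open now [(4,1) g=2 f=7, (5,1) g=1 f=7, (6,0) g=1 f=7]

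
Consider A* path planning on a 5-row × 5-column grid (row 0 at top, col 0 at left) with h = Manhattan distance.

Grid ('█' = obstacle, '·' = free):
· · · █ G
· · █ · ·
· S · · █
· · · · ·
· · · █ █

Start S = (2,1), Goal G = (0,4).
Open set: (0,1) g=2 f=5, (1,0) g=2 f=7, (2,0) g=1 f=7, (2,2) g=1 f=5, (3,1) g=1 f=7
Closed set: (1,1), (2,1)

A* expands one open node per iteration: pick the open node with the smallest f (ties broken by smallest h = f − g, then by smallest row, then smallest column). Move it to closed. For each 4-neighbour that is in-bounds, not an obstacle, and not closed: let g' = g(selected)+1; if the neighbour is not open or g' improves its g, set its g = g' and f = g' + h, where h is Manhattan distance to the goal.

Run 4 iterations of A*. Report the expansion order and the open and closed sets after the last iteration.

order=[(0,1) → (0,2) → (2,2) → (2,3)]; open=[(0,0) g=3 f=7, (1,0) g=2 f=7, (1,3) g=3 f=5, (2,0) g=1 f=7, (3,1) g=1 f=7, (3,2) g=2 f=7, (3,3) g=3 f=7]; closed=[(0,1), (0,2), (1,1), (2,1), (2,2), (2,3)]

step 1: expand (0,1) (f=5, h=3) → closed; open now [(0,0) g=3 f=7, (0,2) g=3 f=5, (1,0) g=2 f=7, (2,0) g=1 f=7, (2,2) g=1 f=5, (3,1) g=1 f=7]
step 2: expand (0,2) (f=5, h=2) → closed; open now [(0,0) g=3 f=7, (1,0) g=2 f=7, (2,0) g=1 f=7, (2,2) g=1 f=5, (3,1) g=1 f=7]
step 3: expand (2,2) (f=5, h=4) → closed; open now [(0,0) g=3 f=7, (1,0) g=2 f=7, (2,0) g=1 f=7, (2,3) g=2 f=5, (3,1) g=1 f=7, (3,2) g=2 f=7]
step 4: expand (2,3) (f=5, h=3) → closed; open now [(0,0) g=3 f=7, (1,0) g=2 f=7, (1,3) g=3 f=5, (2,0) g=1 f=7, (3,1) g=1 f=7, (3,2) g=2 f=7, (3,3) g=3 f=7]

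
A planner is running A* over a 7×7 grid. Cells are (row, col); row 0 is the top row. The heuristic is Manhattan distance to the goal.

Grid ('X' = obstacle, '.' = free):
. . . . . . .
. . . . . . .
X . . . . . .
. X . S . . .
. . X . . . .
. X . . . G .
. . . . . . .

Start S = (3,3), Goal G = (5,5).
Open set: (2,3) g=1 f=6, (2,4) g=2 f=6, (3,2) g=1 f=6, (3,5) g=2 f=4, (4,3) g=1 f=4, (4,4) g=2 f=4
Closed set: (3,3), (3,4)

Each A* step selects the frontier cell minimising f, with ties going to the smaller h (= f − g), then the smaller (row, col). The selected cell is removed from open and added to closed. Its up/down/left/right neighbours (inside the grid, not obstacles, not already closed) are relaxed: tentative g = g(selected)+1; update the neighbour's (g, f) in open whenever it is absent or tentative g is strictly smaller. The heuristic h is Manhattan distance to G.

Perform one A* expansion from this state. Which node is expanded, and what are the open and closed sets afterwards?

step 1: expand (3,5) (f=4, h=2) → closed; open now [(2,3) g=1 f=6, (2,4) g=2 f=6, (2,5) g=3 f=6, (3,2) g=1 f=6, (3,6) g=3 f=6, (4,3) g=1 f=4, (4,4) g=2 f=4, (4,5) g=3 f=4]

expanded=(3,5); open=[(2,3) g=1 f=6, (2,4) g=2 f=6, (2,5) g=3 f=6, (3,2) g=1 f=6, (3,6) g=3 f=6, (4,3) g=1 f=4, (4,4) g=2 f=4, (4,5) g=3 f=4]; closed=[(3,3), (3,4), (3,5)]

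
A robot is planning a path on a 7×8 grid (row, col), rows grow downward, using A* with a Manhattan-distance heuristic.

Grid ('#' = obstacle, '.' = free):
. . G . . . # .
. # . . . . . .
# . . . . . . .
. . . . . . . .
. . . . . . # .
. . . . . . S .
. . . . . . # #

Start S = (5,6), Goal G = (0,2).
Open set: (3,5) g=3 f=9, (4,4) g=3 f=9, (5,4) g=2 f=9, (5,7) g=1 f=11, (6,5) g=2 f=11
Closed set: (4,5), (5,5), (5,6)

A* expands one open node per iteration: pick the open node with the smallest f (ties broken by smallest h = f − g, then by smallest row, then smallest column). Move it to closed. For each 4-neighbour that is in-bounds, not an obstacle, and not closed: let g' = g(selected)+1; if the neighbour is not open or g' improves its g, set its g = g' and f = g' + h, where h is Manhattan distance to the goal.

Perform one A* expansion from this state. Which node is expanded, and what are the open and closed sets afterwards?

expanded=(3,5); open=[(2,5) g=4 f=9, (3,4) g=4 f=9, (3,6) g=4 f=11, (4,4) g=3 f=9, (5,4) g=2 f=9, (5,7) g=1 f=11, (6,5) g=2 f=11]; closed=[(3,5), (4,5), (5,5), (5,6)]

step 1: expand (3,5) (f=9, h=6) → closed; open now [(2,5) g=4 f=9, (3,4) g=4 f=9, (3,6) g=4 f=11, (4,4) g=3 f=9, (5,4) g=2 f=9, (5,7) g=1 f=11, (6,5) g=2 f=11]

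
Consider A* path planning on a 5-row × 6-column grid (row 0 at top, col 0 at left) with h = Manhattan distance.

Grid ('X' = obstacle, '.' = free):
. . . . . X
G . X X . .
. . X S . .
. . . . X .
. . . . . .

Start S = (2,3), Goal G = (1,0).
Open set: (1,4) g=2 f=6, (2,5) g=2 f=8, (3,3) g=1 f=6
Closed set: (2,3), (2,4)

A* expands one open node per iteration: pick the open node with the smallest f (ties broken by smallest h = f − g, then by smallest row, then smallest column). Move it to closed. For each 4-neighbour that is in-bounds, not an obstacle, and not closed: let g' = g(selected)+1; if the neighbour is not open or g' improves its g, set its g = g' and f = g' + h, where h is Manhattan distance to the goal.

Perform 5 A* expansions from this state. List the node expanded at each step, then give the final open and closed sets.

step 1: expand (1,4) (f=6, h=4) → closed; open now [(0,4) g=3 f=8, (1,5) g=3 f=8, (2,5) g=2 f=8, (3,3) g=1 f=6]
step 2: expand (3,3) (f=6, h=5) → closed; open now [(0,4) g=3 f=8, (1,5) g=3 f=8, (2,5) g=2 f=8, (3,2) g=2 f=6, (4,3) g=2 f=8]
step 3: expand (3,2) (f=6, h=4) → closed; open now [(0,4) g=3 f=8, (1,5) g=3 f=8, (2,5) g=2 f=8, (3,1) g=3 f=6, (4,2) g=3 f=8, (4,3) g=2 f=8]
step 4: expand (3,1) (f=6, h=3) → closed; open now [(0,4) g=3 f=8, (1,5) g=3 f=8, (2,1) g=4 f=6, (2,5) g=2 f=8, (3,0) g=4 f=6, (4,1) g=4 f=8, (4,2) g=3 f=8, (4,3) g=2 f=8]
step 5: expand (2,1) (f=6, h=2) → closed; open now [(0,4) g=3 f=8, (1,1) g=5 f=6, (1,5) g=3 f=8, (2,0) g=5 f=6, (2,5) g=2 f=8, (3,0) g=4 f=6, (4,1) g=4 f=8, (4,2) g=3 f=8, (4,3) g=2 f=8]

order=[(1,4) → (3,3) → (3,2) → (3,1) → (2,1)]; open=[(0,4) g=3 f=8, (1,1) g=5 f=6, (1,5) g=3 f=8, (2,0) g=5 f=6, (2,5) g=2 f=8, (3,0) g=4 f=6, (4,1) g=4 f=8, (4,2) g=3 f=8, (4,3) g=2 f=8]; closed=[(1,4), (2,1), (2,3), (2,4), (3,1), (3,2), (3,3)]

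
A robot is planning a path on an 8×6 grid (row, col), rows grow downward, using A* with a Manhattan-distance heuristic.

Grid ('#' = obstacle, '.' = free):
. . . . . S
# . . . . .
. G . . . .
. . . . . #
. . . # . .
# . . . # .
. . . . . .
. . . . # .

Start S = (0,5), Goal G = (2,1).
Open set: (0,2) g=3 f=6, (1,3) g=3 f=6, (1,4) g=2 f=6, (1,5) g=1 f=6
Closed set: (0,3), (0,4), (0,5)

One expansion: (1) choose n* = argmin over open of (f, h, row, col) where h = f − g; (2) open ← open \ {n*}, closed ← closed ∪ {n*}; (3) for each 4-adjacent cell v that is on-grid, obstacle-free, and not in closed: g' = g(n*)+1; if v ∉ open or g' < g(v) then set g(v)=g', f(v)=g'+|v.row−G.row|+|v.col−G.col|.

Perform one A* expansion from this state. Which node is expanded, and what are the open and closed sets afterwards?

expanded=(0,2); open=[(0,1) g=4 f=6, (1,2) g=4 f=6, (1,3) g=3 f=6, (1,4) g=2 f=6, (1,5) g=1 f=6]; closed=[(0,2), (0,3), (0,4), (0,5)]

step 1: expand (0,2) (f=6, h=3) → closed; open now [(0,1) g=4 f=6, (1,2) g=4 f=6, (1,3) g=3 f=6, (1,4) g=2 f=6, (1,5) g=1 f=6]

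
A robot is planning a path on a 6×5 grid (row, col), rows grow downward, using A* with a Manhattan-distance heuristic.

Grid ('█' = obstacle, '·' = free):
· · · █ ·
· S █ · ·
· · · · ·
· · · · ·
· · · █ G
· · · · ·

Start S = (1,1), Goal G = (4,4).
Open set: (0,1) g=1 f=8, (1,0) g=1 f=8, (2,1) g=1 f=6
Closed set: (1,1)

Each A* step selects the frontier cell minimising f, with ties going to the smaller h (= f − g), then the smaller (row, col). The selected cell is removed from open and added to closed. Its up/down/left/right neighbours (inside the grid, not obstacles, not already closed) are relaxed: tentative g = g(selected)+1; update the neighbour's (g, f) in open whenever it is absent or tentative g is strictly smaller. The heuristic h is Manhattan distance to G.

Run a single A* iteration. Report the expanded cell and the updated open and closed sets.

expanded=(2,1); open=[(0,1) g=1 f=8, (1,0) g=1 f=8, (2,0) g=2 f=8, (2,2) g=2 f=6, (3,1) g=2 f=6]; closed=[(1,1), (2,1)]

step 1: expand (2,1) (f=6, h=5) → closed; open now [(0,1) g=1 f=8, (1,0) g=1 f=8, (2,0) g=2 f=8, (2,2) g=2 f=6, (3,1) g=2 f=6]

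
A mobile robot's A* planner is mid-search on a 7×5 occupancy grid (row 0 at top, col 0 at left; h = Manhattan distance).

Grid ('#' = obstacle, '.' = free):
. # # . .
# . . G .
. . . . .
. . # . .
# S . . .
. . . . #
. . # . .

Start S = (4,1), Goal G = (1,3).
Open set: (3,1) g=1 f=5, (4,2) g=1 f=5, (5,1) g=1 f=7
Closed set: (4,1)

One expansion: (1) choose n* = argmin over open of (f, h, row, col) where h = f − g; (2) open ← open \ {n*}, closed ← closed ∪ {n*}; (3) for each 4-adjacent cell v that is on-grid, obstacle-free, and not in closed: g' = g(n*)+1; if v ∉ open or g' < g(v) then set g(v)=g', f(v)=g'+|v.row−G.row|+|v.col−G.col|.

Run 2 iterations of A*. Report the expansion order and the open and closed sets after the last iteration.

step 1: expand (3,1) (f=5, h=4) → closed; open now [(2,1) g=2 f=5, (3,0) g=2 f=7, (4,2) g=1 f=5, (5,1) g=1 f=7]
step 2: expand (2,1) (f=5, h=3) → closed; open now [(1,1) g=3 f=5, (2,0) g=3 f=7, (2,2) g=3 f=5, (3,0) g=2 f=7, (4,2) g=1 f=5, (5,1) g=1 f=7]

order=[(3,1) → (2,1)]; open=[(1,1) g=3 f=5, (2,0) g=3 f=7, (2,2) g=3 f=5, (3,0) g=2 f=7, (4,2) g=1 f=5, (5,1) g=1 f=7]; closed=[(2,1), (3,1), (4,1)]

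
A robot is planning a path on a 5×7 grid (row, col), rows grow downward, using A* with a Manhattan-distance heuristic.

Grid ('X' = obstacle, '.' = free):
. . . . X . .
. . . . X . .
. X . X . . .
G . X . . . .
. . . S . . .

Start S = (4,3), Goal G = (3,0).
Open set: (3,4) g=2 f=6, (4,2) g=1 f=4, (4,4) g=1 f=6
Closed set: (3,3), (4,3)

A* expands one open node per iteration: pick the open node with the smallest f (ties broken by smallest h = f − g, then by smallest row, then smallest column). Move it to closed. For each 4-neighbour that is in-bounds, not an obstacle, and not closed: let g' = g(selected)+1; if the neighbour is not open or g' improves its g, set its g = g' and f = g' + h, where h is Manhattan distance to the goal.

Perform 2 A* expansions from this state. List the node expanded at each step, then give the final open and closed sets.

step 1: expand (4,2) (f=4, h=3) → closed; open now [(3,4) g=2 f=6, (4,1) g=2 f=4, (4,4) g=1 f=6]
step 2: expand (4,1) (f=4, h=2) → closed; open now [(3,1) g=3 f=4, (3,4) g=2 f=6, (4,0) g=3 f=4, (4,4) g=1 f=6]

order=[(4,2) → (4,1)]; open=[(3,1) g=3 f=4, (3,4) g=2 f=6, (4,0) g=3 f=4, (4,4) g=1 f=6]; closed=[(3,3), (4,1), (4,2), (4,3)]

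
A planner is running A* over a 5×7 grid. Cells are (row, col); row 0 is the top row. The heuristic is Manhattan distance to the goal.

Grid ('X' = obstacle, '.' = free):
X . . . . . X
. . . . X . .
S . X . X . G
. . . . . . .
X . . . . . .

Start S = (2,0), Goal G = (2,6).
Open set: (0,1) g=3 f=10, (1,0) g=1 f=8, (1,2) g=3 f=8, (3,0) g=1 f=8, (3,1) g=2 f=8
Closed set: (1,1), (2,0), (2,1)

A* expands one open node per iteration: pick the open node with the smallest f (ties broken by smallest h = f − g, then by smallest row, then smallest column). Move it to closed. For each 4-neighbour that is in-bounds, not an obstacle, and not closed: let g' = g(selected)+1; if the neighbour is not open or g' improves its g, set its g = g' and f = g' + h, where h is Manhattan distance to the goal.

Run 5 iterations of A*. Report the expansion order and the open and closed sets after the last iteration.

step 1: expand (1,2) (f=8, h=5) → closed; open now [(0,1) g=3 f=10, (0,2) g=4 f=10, (1,0) g=1 f=8, (1,3) g=4 f=8, (3,0) g=1 f=8, (3,1) g=2 f=8]
step 2: expand (1,3) (f=8, h=4) → closed; open now [(0,1) g=3 f=10, (0,2) g=4 f=10, (0,3) g=5 f=10, (1,0) g=1 f=8, (2,3) g=5 f=8, (3,0) g=1 f=8, (3,1) g=2 f=8]
step 3: expand (2,3) (f=8, h=3) → closed; open now [(0,1) g=3 f=10, (0,2) g=4 f=10, (0,3) g=5 f=10, (1,0) g=1 f=8, (3,0) g=1 f=8, (3,1) g=2 f=8, (3,3) g=6 f=10]
step 4: expand (3,1) (f=8, h=6) → closed; open now [(0,1) g=3 f=10, (0,2) g=4 f=10, (0,3) g=5 f=10, (1,0) g=1 f=8, (3,0) g=1 f=8, (3,2) g=3 f=8, (3,3) g=6 f=10, (4,1) g=3 f=10]
step 5: expand (3,2) (f=8, h=5) → closed; open now [(0,1) g=3 f=10, (0,2) g=4 f=10, (0,3) g=5 f=10, (1,0) g=1 f=8, (3,0) g=1 f=8, (3,3) g=4 f=8, (4,1) g=3 f=10, (4,2) g=4 f=10]

order=[(1,2) → (1,3) → (2,3) → (3,1) → (3,2)]; open=[(0,1) g=3 f=10, (0,2) g=4 f=10, (0,3) g=5 f=10, (1,0) g=1 f=8, (3,0) g=1 f=8, (3,3) g=4 f=8, (4,1) g=3 f=10, (4,2) g=4 f=10]; closed=[(1,1), (1,2), (1,3), (2,0), (2,1), (2,3), (3,1), (3,2)]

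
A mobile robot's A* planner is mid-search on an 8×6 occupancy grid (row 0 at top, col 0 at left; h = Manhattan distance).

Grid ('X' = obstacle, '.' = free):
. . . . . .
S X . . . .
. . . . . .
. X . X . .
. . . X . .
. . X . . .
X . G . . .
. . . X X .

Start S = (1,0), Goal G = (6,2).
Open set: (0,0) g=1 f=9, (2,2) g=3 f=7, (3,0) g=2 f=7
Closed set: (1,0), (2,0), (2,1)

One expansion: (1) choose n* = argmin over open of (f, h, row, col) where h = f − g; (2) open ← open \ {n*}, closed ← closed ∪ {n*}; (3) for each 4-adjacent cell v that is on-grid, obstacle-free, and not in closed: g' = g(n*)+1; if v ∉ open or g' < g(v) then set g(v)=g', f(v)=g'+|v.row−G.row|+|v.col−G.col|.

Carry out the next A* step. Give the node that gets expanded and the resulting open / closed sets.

step 1: expand (2,2) (f=7, h=4) → closed; open now [(0,0) g=1 f=9, (1,2) g=4 f=9, (2,3) g=4 f=9, (3,0) g=2 f=7, (3,2) g=4 f=7]

expanded=(2,2); open=[(0,0) g=1 f=9, (1,2) g=4 f=9, (2,3) g=4 f=9, (3,0) g=2 f=7, (3,2) g=4 f=7]; closed=[(1,0), (2,0), (2,1), (2,2)]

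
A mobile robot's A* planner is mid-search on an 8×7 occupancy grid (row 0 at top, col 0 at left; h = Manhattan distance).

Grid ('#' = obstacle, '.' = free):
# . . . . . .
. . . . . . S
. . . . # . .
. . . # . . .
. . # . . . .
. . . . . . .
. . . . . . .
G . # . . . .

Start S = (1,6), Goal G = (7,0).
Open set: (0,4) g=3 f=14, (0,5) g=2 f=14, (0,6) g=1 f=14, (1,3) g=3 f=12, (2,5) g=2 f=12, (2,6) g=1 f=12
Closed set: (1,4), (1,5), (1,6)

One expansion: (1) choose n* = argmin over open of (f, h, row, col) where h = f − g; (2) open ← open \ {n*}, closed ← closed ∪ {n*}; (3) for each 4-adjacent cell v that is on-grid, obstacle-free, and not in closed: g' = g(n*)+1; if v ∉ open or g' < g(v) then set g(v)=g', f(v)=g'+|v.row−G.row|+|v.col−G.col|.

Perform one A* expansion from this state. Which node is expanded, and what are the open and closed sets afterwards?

step 1: expand (1,3) (f=12, h=9) → closed; open now [(0,3) g=4 f=14, (0,4) g=3 f=14, (0,5) g=2 f=14, (0,6) g=1 f=14, (1,2) g=4 f=12, (2,3) g=4 f=12, (2,5) g=2 f=12, (2,6) g=1 f=12]

expanded=(1,3); open=[(0,3) g=4 f=14, (0,4) g=3 f=14, (0,5) g=2 f=14, (0,6) g=1 f=14, (1,2) g=4 f=12, (2,3) g=4 f=12, (2,5) g=2 f=12, (2,6) g=1 f=12]; closed=[(1,3), (1,4), (1,5), (1,6)]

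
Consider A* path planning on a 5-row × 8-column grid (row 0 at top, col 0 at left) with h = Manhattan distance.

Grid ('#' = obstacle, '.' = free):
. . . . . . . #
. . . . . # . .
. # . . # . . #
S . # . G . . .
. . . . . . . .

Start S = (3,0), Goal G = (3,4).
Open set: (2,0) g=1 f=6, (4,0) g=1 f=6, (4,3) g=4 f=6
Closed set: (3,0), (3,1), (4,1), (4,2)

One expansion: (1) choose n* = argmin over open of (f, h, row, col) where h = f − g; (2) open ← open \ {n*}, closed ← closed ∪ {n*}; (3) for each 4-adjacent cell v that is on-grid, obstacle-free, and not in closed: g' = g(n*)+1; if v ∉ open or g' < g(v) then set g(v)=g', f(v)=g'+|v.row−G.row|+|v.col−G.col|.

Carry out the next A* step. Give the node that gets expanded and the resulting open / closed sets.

expanded=(4,3); open=[(2,0) g=1 f=6, (3,3) g=5 f=6, (4,0) g=1 f=6, (4,4) g=5 f=6]; closed=[(3,0), (3,1), (4,1), (4,2), (4,3)]

step 1: expand (4,3) (f=6, h=2) → closed; open now [(2,0) g=1 f=6, (3,3) g=5 f=6, (4,0) g=1 f=6, (4,4) g=5 f=6]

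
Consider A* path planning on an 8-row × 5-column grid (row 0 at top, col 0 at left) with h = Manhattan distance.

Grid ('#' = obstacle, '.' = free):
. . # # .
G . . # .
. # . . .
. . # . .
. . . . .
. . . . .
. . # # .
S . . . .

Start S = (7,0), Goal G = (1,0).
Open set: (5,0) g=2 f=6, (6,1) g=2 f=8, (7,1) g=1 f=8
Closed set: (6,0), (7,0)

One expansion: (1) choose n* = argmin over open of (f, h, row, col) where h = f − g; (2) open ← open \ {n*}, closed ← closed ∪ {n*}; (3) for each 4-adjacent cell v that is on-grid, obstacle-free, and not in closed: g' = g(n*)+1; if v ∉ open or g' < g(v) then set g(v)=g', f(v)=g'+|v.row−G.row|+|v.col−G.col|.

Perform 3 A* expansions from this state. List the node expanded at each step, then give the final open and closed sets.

order=[(5,0) → (4,0) → (3,0)]; open=[(2,0) g=5 f=6, (3,1) g=5 f=8, (4,1) g=4 f=8, (5,1) g=3 f=8, (6,1) g=2 f=8, (7,1) g=1 f=8]; closed=[(3,0), (4,0), (5,0), (6,0), (7,0)]

step 1: expand (5,0) (f=6, h=4) → closed; open now [(4,0) g=3 f=6, (5,1) g=3 f=8, (6,1) g=2 f=8, (7,1) g=1 f=8]
step 2: expand (4,0) (f=6, h=3) → closed; open now [(3,0) g=4 f=6, (4,1) g=4 f=8, (5,1) g=3 f=8, (6,1) g=2 f=8, (7,1) g=1 f=8]
step 3: expand (3,0) (f=6, h=2) → closed; open now [(2,0) g=5 f=6, (3,1) g=5 f=8, (4,1) g=4 f=8, (5,1) g=3 f=8, (6,1) g=2 f=8, (7,1) g=1 f=8]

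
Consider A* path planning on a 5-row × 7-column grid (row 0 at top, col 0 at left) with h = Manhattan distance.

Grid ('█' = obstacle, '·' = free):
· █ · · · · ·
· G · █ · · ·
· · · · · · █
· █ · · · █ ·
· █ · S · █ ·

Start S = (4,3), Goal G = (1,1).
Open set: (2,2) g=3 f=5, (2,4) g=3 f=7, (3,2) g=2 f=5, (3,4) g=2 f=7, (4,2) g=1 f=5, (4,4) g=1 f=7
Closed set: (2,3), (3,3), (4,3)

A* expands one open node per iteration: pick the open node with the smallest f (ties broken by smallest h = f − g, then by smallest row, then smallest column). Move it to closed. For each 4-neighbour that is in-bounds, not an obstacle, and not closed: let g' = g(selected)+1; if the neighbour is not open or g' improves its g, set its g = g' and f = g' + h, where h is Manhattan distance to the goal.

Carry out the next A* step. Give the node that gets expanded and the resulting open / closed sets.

expanded=(2,2); open=[(1,2) g=4 f=5, (2,1) g=4 f=5, (2,4) g=3 f=7, (3,2) g=2 f=5, (3,4) g=2 f=7, (4,2) g=1 f=5, (4,4) g=1 f=7]; closed=[(2,2), (2,3), (3,3), (4,3)]

step 1: expand (2,2) (f=5, h=2) → closed; open now [(1,2) g=4 f=5, (2,1) g=4 f=5, (2,4) g=3 f=7, (3,2) g=2 f=5, (3,4) g=2 f=7, (4,2) g=1 f=5, (4,4) g=1 f=7]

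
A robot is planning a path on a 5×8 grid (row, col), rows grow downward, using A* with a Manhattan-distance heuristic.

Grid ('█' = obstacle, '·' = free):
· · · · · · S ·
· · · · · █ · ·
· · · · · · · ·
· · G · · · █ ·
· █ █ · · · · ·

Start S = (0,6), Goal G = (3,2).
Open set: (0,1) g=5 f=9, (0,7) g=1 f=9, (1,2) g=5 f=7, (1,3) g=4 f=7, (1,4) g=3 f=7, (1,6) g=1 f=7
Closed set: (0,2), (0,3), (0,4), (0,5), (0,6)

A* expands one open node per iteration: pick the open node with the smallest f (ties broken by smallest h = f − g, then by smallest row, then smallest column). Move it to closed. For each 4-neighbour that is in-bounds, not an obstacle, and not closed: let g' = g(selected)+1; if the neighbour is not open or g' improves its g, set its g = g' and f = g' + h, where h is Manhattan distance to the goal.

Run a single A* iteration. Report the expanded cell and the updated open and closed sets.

expanded=(1,2); open=[(0,1) g=5 f=9, (0,7) g=1 f=9, (1,1) g=6 f=9, (1,3) g=4 f=7, (1,4) g=3 f=7, (1,6) g=1 f=7, (2,2) g=6 f=7]; closed=[(0,2), (0,3), (0,4), (0,5), (0,6), (1,2)]

step 1: expand (1,2) (f=7, h=2) → closed; open now [(0,1) g=5 f=9, (0,7) g=1 f=9, (1,1) g=6 f=9, (1,3) g=4 f=7, (1,4) g=3 f=7, (1,6) g=1 f=7, (2,2) g=6 f=7]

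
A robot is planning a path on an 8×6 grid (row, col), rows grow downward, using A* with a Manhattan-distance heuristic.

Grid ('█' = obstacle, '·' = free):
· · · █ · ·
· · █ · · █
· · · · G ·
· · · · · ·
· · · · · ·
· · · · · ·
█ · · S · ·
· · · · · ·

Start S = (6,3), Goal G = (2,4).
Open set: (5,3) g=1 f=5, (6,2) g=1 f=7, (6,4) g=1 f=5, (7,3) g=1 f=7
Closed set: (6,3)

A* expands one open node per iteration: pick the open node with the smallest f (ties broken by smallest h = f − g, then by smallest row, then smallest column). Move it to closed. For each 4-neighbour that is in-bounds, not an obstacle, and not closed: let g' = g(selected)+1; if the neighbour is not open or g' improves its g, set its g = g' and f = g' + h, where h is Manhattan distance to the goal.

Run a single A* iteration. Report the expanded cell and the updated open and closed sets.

step 1: expand (5,3) (f=5, h=4) → closed; open now [(4,3) g=2 f=5, (5,2) g=2 f=7, (5,4) g=2 f=5, (6,2) g=1 f=7, (6,4) g=1 f=5, (7,3) g=1 f=7]

expanded=(5,3); open=[(4,3) g=2 f=5, (5,2) g=2 f=7, (5,4) g=2 f=5, (6,2) g=1 f=7, (6,4) g=1 f=5, (7,3) g=1 f=7]; closed=[(5,3), (6,3)]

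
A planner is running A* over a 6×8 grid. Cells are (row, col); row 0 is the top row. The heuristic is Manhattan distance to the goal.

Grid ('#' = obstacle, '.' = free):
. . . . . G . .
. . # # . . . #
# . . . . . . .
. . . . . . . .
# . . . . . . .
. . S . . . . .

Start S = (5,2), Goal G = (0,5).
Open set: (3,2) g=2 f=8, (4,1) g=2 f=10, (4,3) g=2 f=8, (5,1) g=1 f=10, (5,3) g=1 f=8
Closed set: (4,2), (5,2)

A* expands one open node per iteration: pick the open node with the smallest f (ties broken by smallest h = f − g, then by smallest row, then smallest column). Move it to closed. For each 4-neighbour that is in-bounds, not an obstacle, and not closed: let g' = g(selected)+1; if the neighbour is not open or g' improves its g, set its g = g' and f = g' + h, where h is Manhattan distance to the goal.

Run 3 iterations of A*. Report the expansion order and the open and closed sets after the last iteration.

order=[(3,2) → (2,2) → (2,3)]; open=[(2,1) g=4 f=10, (2,4) g=5 f=8, (3,1) g=3 f=10, (3,3) g=3 f=8, (4,1) g=2 f=10, (4,3) g=2 f=8, (5,1) g=1 f=10, (5,3) g=1 f=8]; closed=[(2,2), (2,3), (3,2), (4,2), (5,2)]

step 1: expand (3,2) (f=8, h=6) → closed; open now [(2,2) g=3 f=8, (3,1) g=3 f=10, (3,3) g=3 f=8, (4,1) g=2 f=10, (4,3) g=2 f=8, (5,1) g=1 f=10, (5,3) g=1 f=8]
step 2: expand (2,2) (f=8, h=5) → closed; open now [(2,1) g=4 f=10, (2,3) g=4 f=8, (3,1) g=3 f=10, (3,3) g=3 f=8, (4,1) g=2 f=10, (4,3) g=2 f=8, (5,1) g=1 f=10, (5,3) g=1 f=8]
step 3: expand (2,3) (f=8, h=4) → closed; open now [(2,1) g=4 f=10, (2,4) g=5 f=8, (3,1) g=3 f=10, (3,3) g=3 f=8, (4,1) g=2 f=10, (4,3) g=2 f=8, (5,1) g=1 f=10, (5,3) g=1 f=8]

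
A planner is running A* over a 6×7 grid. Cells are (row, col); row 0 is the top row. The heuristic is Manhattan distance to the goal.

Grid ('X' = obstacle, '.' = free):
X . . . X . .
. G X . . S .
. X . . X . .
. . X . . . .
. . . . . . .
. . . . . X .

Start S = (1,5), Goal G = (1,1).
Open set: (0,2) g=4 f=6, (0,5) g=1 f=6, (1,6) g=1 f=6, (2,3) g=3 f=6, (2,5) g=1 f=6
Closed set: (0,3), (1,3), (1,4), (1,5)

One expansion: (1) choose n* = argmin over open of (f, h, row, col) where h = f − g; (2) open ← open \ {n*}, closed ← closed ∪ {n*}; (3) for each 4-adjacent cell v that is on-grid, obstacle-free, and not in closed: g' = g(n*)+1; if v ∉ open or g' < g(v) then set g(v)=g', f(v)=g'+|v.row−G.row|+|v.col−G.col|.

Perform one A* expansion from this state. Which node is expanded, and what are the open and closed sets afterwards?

step 1: expand (0,2) (f=6, h=2) → closed; open now [(0,1) g=5 f=6, (0,5) g=1 f=6, (1,6) g=1 f=6, (2,3) g=3 f=6, (2,5) g=1 f=6]

expanded=(0,2); open=[(0,1) g=5 f=6, (0,5) g=1 f=6, (1,6) g=1 f=6, (2,3) g=3 f=6, (2,5) g=1 f=6]; closed=[(0,2), (0,3), (1,3), (1,4), (1,5)]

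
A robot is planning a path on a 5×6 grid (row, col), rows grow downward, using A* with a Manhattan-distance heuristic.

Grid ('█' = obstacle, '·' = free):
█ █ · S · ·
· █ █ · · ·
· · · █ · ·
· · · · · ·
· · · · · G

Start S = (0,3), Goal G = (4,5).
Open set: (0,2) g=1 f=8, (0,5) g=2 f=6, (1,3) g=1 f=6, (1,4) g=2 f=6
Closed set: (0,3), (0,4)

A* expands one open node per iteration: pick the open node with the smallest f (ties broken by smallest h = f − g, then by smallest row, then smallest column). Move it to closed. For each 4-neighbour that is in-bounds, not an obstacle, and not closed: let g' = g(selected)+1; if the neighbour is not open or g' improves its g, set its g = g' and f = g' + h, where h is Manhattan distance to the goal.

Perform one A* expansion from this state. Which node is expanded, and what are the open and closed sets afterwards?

step 1: expand (0,5) (f=6, h=4) → closed; open now [(0,2) g=1 f=8, (1,3) g=1 f=6, (1,4) g=2 f=6, (1,5) g=3 f=6]

expanded=(0,5); open=[(0,2) g=1 f=8, (1,3) g=1 f=6, (1,4) g=2 f=6, (1,5) g=3 f=6]; closed=[(0,3), (0,4), (0,5)]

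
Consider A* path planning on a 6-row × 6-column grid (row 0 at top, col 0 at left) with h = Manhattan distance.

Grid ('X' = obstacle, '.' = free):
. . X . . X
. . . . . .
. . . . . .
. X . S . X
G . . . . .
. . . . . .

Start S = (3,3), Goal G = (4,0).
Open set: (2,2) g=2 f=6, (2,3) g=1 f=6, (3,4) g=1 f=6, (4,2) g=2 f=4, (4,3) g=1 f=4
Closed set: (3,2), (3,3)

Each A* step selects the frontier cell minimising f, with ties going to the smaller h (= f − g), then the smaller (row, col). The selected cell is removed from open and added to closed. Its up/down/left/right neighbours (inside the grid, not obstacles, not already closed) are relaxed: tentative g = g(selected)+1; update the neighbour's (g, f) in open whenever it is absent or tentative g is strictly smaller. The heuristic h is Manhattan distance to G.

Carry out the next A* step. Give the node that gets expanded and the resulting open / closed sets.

expanded=(4,2); open=[(2,2) g=2 f=6, (2,3) g=1 f=6, (3,4) g=1 f=6, (4,1) g=3 f=4, (4,3) g=1 f=4, (5,2) g=3 f=6]; closed=[(3,2), (3,3), (4,2)]

step 1: expand (4,2) (f=4, h=2) → closed; open now [(2,2) g=2 f=6, (2,3) g=1 f=6, (3,4) g=1 f=6, (4,1) g=3 f=4, (4,3) g=1 f=4, (5,2) g=3 f=6]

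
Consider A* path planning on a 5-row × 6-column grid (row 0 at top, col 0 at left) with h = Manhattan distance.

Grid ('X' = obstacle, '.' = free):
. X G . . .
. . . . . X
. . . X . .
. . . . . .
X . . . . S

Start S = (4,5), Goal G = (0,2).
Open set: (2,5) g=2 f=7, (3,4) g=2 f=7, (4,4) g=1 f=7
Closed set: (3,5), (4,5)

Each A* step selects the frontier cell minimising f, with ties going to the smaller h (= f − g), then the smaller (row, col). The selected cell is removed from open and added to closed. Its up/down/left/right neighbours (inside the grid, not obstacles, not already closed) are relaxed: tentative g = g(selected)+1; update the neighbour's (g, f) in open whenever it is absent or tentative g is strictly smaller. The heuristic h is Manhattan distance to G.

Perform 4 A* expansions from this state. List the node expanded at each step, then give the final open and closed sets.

order=[(2,5) → (2,4) → (1,4) → (0,4)]; open=[(0,3) g=6 f=7, (0,5) g=6 f=9, (1,3) g=5 f=7, (3,4) g=2 f=7, (4,4) g=1 f=7]; closed=[(0,4), (1,4), (2,4), (2,5), (3,5), (4,5)]

step 1: expand (2,5) (f=7, h=5) → closed; open now [(2,4) g=3 f=7, (3,4) g=2 f=7, (4,4) g=1 f=7]
step 2: expand (2,4) (f=7, h=4) → closed; open now [(1,4) g=4 f=7, (3,4) g=2 f=7, (4,4) g=1 f=7]
step 3: expand (1,4) (f=7, h=3) → closed; open now [(0,4) g=5 f=7, (1,3) g=5 f=7, (3,4) g=2 f=7, (4,4) g=1 f=7]
step 4: expand (0,4) (f=7, h=2) → closed; open now [(0,3) g=6 f=7, (0,5) g=6 f=9, (1,3) g=5 f=7, (3,4) g=2 f=7, (4,4) g=1 f=7]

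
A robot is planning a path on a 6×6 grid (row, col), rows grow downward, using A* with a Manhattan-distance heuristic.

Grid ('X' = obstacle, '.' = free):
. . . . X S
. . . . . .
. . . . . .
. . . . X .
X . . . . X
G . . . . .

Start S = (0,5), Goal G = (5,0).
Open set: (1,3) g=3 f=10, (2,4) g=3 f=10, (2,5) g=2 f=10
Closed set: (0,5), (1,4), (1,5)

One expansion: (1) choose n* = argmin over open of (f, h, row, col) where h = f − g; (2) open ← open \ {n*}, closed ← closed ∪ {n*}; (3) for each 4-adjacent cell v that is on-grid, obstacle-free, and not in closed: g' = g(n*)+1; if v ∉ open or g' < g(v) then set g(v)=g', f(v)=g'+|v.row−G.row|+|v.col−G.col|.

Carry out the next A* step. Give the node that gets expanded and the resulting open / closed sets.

step 1: expand (1,3) (f=10, h=7) → closed; open now [(0,3) g=4 f=12, (1,2) g=4 f=10, (2,3) g=4 f=10, (2,4) g=3 f=10, (2,5) g=2 f=10]

expanded=(1,3); open=[(0,3) g=4 f=12, (1,2) g=4 f=10, (2,3) g=4 f=10, (2,4) g=3 f=10, (2,5) g=2 f=10]; closed=[(0,5), (1,3), (1,4), (1,5)]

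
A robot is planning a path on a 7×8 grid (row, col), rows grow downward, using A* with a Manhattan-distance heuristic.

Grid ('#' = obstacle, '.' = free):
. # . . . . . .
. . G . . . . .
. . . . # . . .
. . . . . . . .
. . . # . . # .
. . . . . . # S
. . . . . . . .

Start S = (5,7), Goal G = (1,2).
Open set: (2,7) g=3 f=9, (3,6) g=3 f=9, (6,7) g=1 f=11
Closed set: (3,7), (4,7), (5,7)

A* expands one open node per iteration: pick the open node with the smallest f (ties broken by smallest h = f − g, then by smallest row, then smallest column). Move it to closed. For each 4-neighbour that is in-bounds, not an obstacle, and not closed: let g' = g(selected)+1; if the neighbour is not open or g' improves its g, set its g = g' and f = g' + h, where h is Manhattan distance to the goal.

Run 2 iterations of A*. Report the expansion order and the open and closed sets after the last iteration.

step 1: expand (2,7) (f=9, h=6) → closed; open now [(1,7) g=4 f=9, (2,6) g=4 f=9, (3,6) g=3 f=9, (6,7) g=1 f=11]
step 2: expand (1,7) (f=9, h=5) → closed; open now [(0,7) g=5 f=11, (1,6) g=5 f=9, (2,6) g=4 f=9, (3,6) g=3 f=9, (6,7) g=1 f=11]

order=[(2,7) → (1,7)]; open=[(0,7) g=5 f=11, (1,6) g=5 f=9, (2,6) g=4 f=9, (3,6) g=3 f=9, (6,7) g=1 f=11]; closed=[(1,7), (2,7), (3,7), (4,7), (5,7)]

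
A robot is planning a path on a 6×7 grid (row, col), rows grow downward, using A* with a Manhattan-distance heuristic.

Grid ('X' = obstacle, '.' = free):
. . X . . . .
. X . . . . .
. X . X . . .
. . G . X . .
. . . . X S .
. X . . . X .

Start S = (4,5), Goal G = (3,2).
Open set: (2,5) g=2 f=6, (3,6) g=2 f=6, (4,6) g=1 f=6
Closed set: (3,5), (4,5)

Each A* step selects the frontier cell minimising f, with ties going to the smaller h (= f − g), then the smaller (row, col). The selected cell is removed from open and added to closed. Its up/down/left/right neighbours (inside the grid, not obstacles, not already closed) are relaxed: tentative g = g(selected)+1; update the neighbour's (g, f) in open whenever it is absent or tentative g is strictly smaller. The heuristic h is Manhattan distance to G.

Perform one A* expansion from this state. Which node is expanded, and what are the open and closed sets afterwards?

expanded=(2,5); open=[(1,5) g=3 f=8, (2,4) g=3 f=6, (2,6) g=3 f=8, (3,6) g=2 f=6, (4,6) g=1 f=6]; closed=[(2,5), (3,5), (4,5)]

step 1: expand (2,5) (f=6, h=4) → closed; open now [(1,5) g=3 f=8, (2,4) g=3 f=6, (2,6) g=3 f=8, (3,6) g=2 f=6, (4,6) g=1 f=6]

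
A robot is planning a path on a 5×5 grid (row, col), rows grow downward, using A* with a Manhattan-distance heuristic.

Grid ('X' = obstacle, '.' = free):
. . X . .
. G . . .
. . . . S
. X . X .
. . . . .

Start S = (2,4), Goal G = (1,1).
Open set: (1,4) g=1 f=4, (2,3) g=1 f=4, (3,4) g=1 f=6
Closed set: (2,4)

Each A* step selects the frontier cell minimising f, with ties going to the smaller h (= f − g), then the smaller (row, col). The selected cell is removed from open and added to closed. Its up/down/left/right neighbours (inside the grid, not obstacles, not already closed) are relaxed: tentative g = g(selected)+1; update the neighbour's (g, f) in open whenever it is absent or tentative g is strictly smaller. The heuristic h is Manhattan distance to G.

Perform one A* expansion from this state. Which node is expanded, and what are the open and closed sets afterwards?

expanded=(1,4); open=[(0,4) g=2 f=6, (1,3) g=2 f=4, (2,3) g=1 f=4, (3,4) g=1 f=6]; closed=[(1,4), (2,4)]

step 1: expand (1,4) (f=4, h=3) → closed; open now [(0,4) g=2 f=6, (1,3) g=2 f=4, (2,3) g=1 f=4, (3,4) g=1 f=6]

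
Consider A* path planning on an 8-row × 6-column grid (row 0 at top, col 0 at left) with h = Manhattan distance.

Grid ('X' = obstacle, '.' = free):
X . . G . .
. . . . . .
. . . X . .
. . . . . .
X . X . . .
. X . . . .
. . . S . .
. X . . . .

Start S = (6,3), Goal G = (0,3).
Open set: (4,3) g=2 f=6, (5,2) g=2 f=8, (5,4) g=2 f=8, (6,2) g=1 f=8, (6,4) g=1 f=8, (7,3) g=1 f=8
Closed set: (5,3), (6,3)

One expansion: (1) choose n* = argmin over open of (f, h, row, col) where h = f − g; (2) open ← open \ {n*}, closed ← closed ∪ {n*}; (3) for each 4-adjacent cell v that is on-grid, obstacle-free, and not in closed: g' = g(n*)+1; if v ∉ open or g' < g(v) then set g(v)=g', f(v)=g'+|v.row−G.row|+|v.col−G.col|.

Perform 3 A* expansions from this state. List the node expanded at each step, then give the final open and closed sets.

order=[(4,3) → (3,3) → (3,2)]; open=[(2,2) g=5 f=8, (3,1) g=5 f=10, (3,4) g=4 f=8, (4,4) g=3 f=8, (5,2) g=2 f=8, (5,4) g=2 f=8, (6,2) g=1 f=8, (6,4) g=1 f=8, (7,3) g=1 f=8]; closed=[(3,2), (3,3), (4,3), (5,3), (6,3)]

step 1: expand (4,3) (f=6, h=4) → closed; open now [(3,3) g=3 f=6, (4,4) g=3 f=8, (5,2) g=2 f=8, (5,4) g=2 f=8, (6,2) g=1 f=8, (6,4) g=1 f=8, (7,3) g=1 f=8]
step 2: expand (3,3) (f=6, h=3) → closed; open now [(3,2) g=4 f=8, (3,4) g=4 f=8, (4,4) g=3 f=8, (5,2) g=2 f=8, (5,4) g=2 f=8, (6,2) g=1 f=8, (6,4) g=1 f=8, (7,3) g=1 f=8]
step 3: expand (3,2) (f=8, h=4) → closed; open now [(2,2) g=5 f=8, (3,1) g=5 f=10, (3,4) g=4 f=8, (4,4) g=3 f=8, (5,2) g=2 f=8, (5,4) g=2 f=8, (6,2) g=1 f=8, (6,4) g=1 f=8, (7,3) g=1 f=8]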